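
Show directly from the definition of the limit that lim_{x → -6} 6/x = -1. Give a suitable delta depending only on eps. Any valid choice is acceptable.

Fix eps > 0. We seek delta > 0 such that 0 < |x + 6| < delta implies |6/x + 1| < eps.
|6/x + 1| = 6·|-6 − x|/(6·|x|) = 6|x + 6|/(6|x|).
Require delta ≤ 3 so that |x| > 6 − 3 = 3, hence 6|x| > 18.
Then |6/x + 1| < 6|x + 6|/18, which is < eps when |x + 6| < 3eps.
Take delta = min(3, 3eps). Then 0 < |x + 6| < delta gives both |x + 6| < 3 and |x + 6| < 3eps, so |6/x + 1| < eps.

delta = min(3, 3eps)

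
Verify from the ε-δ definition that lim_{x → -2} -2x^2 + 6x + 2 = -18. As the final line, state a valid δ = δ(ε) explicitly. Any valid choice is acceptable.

δ = min(1, ε/16)

Let ε > 0 be given. We want δ > 0 such that 0 < |x + 2| < δ implies |(-2x^2 + 6x + 2) + 18| < ε.
(-2x^2 + 6x + 2) + 18 = -2x^2 + 6x + 20 = (x + 2)(-2x + 10).
So |(-2x^2 + 6x + 2) + 18| = |x + 2|·|-2x + 10|.
Require δ ≤ 1. Then |x + 2| < 1 gives |x| < 3, and by the triangle inequality |-2x + 10| ≤ 2·3 + 10 = 16.
Hence |(-2x^2 + 6x + 2) + 18| ≤ 16|x + 2| < ε provided |x + 2| < ε/16.
Choosing δ = min(1, ε/16) ensures both conditions, hence |(-2x^2 + 6x + 2) + 18| < ε.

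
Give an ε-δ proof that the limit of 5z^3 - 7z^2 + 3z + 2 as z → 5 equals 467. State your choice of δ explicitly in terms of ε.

δ = min(1, ε/381)

Suppose ε > 0. We want δ > 0 such that 0 < |z − 5| < δ implies |(5z^3 - 7z^2 + 3z + 2) − 467| < ε.
(5z^3 - 7z^2 + 3z + 2) − 467 = 5z^3 - 7z^2 + 3z - 465 = (z − 5)(5z^2 + 18z + 93).
So |(5z^3 - 7z^2 + 3z + 2) − 467| = |z − 5|·|5z^2 + 18z + 93|.
Assume first that |z − 5| < 1, so |z| < 6. Then |5z^2 + 18z + 93| ≤ 5·6^2 + 18·6 + 93 = 381.
Hence |(5z^3 - 7z^2 + 3z + 2) − 467| ≤ 381|z − 5| < ε provided |z − 5| < ε/381.
Choosing δ = min(1, ε/381) ensures both conditions, hence |(5z^3 - 7z^2 + 3z + 2) − 467| < ε.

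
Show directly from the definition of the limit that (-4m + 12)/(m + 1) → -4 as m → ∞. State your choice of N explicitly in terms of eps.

N = 16/eps

Fix eps > 0. For m ≥ 1, |(-4m + 12)/(m + 1) + 4| = |16|/((m + 1)) = 16/((m + 1)).
Since m + 1 ≥ m for m ≥ 1, this is ≤ 16/(m) = 16/m.
So |(-4m + 12)/(m + 1) + 4| < eps whenever m > 16/eps.
Take N = 16/eps. If m > N then |(-4m + 12)/(m + 1) + 4| ≤ 16/m < eps.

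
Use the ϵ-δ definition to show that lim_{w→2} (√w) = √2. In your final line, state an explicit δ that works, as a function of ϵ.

δ = min(2, √2·ϵ)

Let ϵ > 0 be given. We want δ > 0 such that 0 < |w − 2| < δ implies |√w − √2| < ϵ.
Rationalise: √w − √2 = (w − 2)/(√w + √2), so |√w − √2| = |w − 2|/(√w + √2).
Restrict δ ≤ 2 so that |w − 2| < 2 forces w > 0, and then √w + √2 > √2.
Hence |√w − √2| < |w − 2|/√2, which is < ϵ once |w − 2| < √2·ϵ.
Take δ = min(2, √2·ϵ). If 0 < |w − 2| < δ then w > 0 and |√w − √2| < |w − 2|/√2 < ϵ.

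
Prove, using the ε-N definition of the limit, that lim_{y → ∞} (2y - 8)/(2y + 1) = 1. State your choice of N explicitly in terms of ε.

Fix ε > 0. We seek N > 0 such that y > N implies |(2y - 8)/(2y + 1) − 1| < ε.
(2y - 8)/(2y + 1) − 1 = (2(2y - 8) − 2(2y + 1)) / (2(2y + 1)) = -18/(2(2y + 1)).
For y > 0 we have 2y + 1 > 2y, so |(2y - 8)/(2y + 1) − 1| = 18/(2(2y + 1)) < 18/(2·2y) = (9/2)/y.
Thus |(2y - 8)/(2y + 1) − 1| < ε whenever y > (9/2)/ε.
Take N = (9/2)/ε. If y > N then |(2y - 8)/(2y + 1) − 1| < (9/2)/y < ε.

N = (9/2)/ε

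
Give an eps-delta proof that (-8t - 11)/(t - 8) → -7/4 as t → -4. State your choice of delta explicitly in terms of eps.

Fix eps > 0. We want delta > 0 with 0 < |t + 4| < delta ⇒ |(-8t - 11)/(t - 8) + 7/4| < eps.
Combining over a common denominator, (-8t - 11)/(t - 8) + 7/4 = [(-8t - 11)·(-12) − 21·(t - 8)] / [(-12)·(t - 8)] = 75(t + 4) / ((-12)(t - 8)).
So |(-8t - 11)/(t - 8) + 7/4| = 75|t + 4| / (12·|t − 8|).
Restrict delta ≤ 6. Then |t + 4| < 6 gives |t − 8| = |(t + 4) + (-12)| ≥ 12 − 6 = 6.
Hence |(-8t - 11)/(t - 8) + 7/4| < 75|t + 4|/(12·6) = (25/24)|t + 4|, which is < eps once |t + 4| < (24/25)eps.
Take delta = min(6, (24/25)eps). Then 0 < |t + 4| < delta forces both bounds, so |(-8t - 11)/(t - 8) + 7/4| < eps.

delta = min(6, (24/25)eps)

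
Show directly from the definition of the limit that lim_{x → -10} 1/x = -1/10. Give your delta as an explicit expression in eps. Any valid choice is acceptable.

Let eps > 0 be given. We seek delta > 0 such that 0 < |x + 10| < delta implies |1/x + 1/10| < eps.
|1/x + 1/10| = |-10 − x|/(10·|x|) = |x + 10|/(10|x|).
Restrict delta ≤ 5. Then |x + 10| < 5 gives |x| > 5, so 10|x| > 50.
Then |1/x + 1/10| < |x + 10|/50, which is < eps when |x + 10| < 50eps.
Take delta = min(5, 50eps). Then 0 < |x + 10| < delta gives both |x + 10| < 5 and |x + 10| < 50eps, so |1/x + 1/10| < eps.

delta = min(5, 50eps)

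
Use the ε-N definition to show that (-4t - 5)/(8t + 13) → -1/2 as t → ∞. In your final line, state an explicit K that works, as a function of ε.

Let ε > 0. We seek K > 0 such that t > K implies |(-4t - 5)/(8t + 13) + 1/2| < ε.
(-4t - 5)/(8t + 13) + 1/2 = (8(-4t - 5) − (-4)(8t + 13)) / (8(8t + 13)) = 12/(8(8t + 13)).
For t > 0 we have 8t + 13 > 8t, so |(-4t - 5)/(8t + 13) + 1/2| = 12/(8(8t + 13)) < 12/(8·8t) = (3/16)/t.
Thus |(-4t - 5)/(8t + 13) + 1/2| < ε whenever t > (3/16)/ε.
Take K = (3/16)/ε. If t > K then |(-4t - 5)/(8t + 13) + 1/2| < (3/16)/t < ε.

K = (3/16)/ε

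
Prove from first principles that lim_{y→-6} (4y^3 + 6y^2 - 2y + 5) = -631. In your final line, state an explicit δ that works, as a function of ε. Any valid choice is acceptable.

δ = min(2, ε/506)

Fix ε > 0. We want δ > 0 such that 0 < |y + 6| < δ implies |(4y^3 + 6y^2 - 2y + 5) + 631| < ε.
(4y^3 + 6y^2 - 2y + 5) + 631 = 4y^3 + 6y^2 - 2y + 636 = (y + 6)(4y^2 - 18y + 106).
So |(4y^3 + 6y^2 - 2y + 5) + 631| = |y + 6|·|4y^2 - 18y + 106|.
Require δ ≤ 2. Then |y + 6| < 2 gives |y| < 8, and by the triangle inequality |4y^2 - 18y + 106| ≤ 4·8^2 + 18·8 + 106 = 506.
Hence |(4y^3 + 6y^2 - 2y + 5) + 631| ≤ 506|y + 6| < ε provided |y + 6| < ε/506.
Take δ = min(2, ε/506). Then 0 < |y + 6| < δ gives both |y + 6| < 2 and |y + 6| < ε/506, so |(4y^3 + 6y^2 - 2y + 5) + 631| < ε.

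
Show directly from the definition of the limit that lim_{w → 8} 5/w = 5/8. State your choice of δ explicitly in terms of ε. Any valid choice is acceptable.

δ = min(4, (32/5)ε)

Fix ε > 0. We seek δ > 0 such that 0 < |w − 8| < δ implies |5/w − (5/8)| < ε.
|5/w − (5/8)| = 5·|8 − w|/(8·|w|) = 5|w − 8|/(8|w|).
Restrict δ ≤ 4. Then |w − 8| < 4 gives |w| > 4, so 8|w| > 32.
Then |5/w − (5/8)| < 5|w − 8|/32, which is < ε when |w − 8| < (32/5)ε.
Take δ = min(4, (32/5)ε). Then 0 < |w − 8| < δ gives both |w − 8| < 4 and |w − 8| < (32/5)ε, so |5/w − (5/8)| < ε.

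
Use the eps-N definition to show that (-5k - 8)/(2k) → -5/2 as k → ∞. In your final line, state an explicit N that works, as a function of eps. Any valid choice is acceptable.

Let eps > 0. For k ≥ 1, |(-5k - 8)/(2k) + 5/2| = |-16|/(2(2k)) = 16/(2(2k)).
Since 2k ≥ 2k for k ≥ 1, this is ≤ 16/(2·2k) = 4/k.
So |(-5k - 8)/(2k) + 5/2| < eps whenever k > 4/eps.
Take N = 4/eps. If k > N then |(-5k - 8)/(2k) + 5/2| ≤ 4/k < eps.

N = 4/eps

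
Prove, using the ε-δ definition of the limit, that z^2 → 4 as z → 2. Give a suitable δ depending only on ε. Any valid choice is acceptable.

δ = min(2, ε/6)

Suppose ε > 0. We seek δ > 0 with 0 < |z − 2| < δ ⇒ |z^2 − 4| < ε.
Factor: z^2 − 4 = (z − 2)(z + 2), so |z^2 − 4| = |z − 2|·|z + 2|.
Restrict δ ≤ 2. Then |z − 2| < 2 gives |z| < 4, so by the triangle inequality |z + 2| ≤ 4 + 2 = 6.
Hence |z^2 − 4| ≤ 6|z − 2|, which is < ε once |z − 2| < ε/6.
Take δ = min(2, ε/6). If 0 < |z − 2| < δ then both bounds hold and |z^2 − 4| ≤ 6|z − 2| < 6·(ε/6) = ε.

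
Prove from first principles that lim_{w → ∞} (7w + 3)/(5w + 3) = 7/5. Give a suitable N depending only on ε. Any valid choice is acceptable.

Suppose ε > 0. We seek N > 0 such that w > N implies |(7w + 3)/(5w + 3) − (7/5)| < ε.
(7w + 3)/(5w + 3) − (7/5) = (5(7w + 3) − 7(5w + 3)) / (5(5w + 3)) = -6/(5(5w + 3)).
For w > 0 we have 5w + 3 > 5w, so |(7w + 3)/(5w + 3) − (7/5)| = 6/(5(5w + 3)) < 6/(5·5w) = (6/25)/w.
Thus |(7w + 3)/(5w + 3) − (7/5)| < ε whenever w > (6/25)/ε.
Take N = (6/25)/ε. If w > N then |(7w + 3)/(5w + 3) − (7/5)| < (6/25)/w < ε.

N = (6/25)/ε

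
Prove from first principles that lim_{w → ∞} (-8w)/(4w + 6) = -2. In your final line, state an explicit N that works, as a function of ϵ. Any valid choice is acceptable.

Let ϵ > 0. We seek N > 0 such that w > N implies |(-8w)/(4w + 6) + 2| < ϵ.
(-8w)/(4w + 6) + 2 = (4(-8w) − (-8)(4w + 6)) / (4(4w + 6)) = 48/(4(4w + 6)).
For w > 0 we have 4w + 6 > 4w, so |(-8w)/(4w + 6) + 2| = 48/(4(4w + 6)) < 48/(4·4w) = 3/w.
Thus |(-8w)/(4w + 6) + 2| < ϵ whenever w > 3/ϵ.
Take N = 3/ϵ. If w > N then |(-8w)/(4w + 6) + 2| < 3/w < ϵ.

N = 3/ϵ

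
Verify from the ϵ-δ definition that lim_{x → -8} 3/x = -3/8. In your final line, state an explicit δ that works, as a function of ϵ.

δ = min(4, (32/3)ϵ)

Let ϵ > 0 be given. We seek δ > 0 such that 0 < |x + 8| < δ implies |3/x + 3/8| < ϵ.
|3/x + 3/8| = 3·|-8 − x|/(8·|x|) = 3|x + 8|/(8|x|).
Require δ ≤ 4 so that |x| > 8 − 4 = 4, hence 8|x| > 32.
Then |3/x + 3/8| < 3|x + 8|/32, which is < ϵ when |x + 8| < (32/3)ϵ.
Take δ = min(4, (32/3)ϵ). Then 0 < |x + 8| < δ gives both |x + 8| < 4 and |x + 8| < (32/3)ϵ, so |3/x + 3/8| < ϵ.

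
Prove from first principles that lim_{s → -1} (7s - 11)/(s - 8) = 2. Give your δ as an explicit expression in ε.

δ = min(9/2, (9/10)ε)

Let ε > 0. We want δ > 0 with 0 < |s + 1| < δ ⇒ |(7s - 11)/(s - 8) − 2| < ε.
Combining over a common denominator, (7s - 11)/(s - 8) − 2 = [(7s - 11)·(-9) − (-18)·(s - 8)] / [(-9)·(s - 8)] = -45(s + 1) / ((-9)(s - 8)).
So |(7s - 11)/(s - 8) − 2| = 45|s + 1| / (9·|s − 8|).
Restrict δ ≤ 9/2. Then |s + 1| < 9/2 gives |s − 8| = |(s + 1) + (-9)| ≥ 9 − 9/2 = 9/2.
Hence |(7s - 11)/(s - 8) − 2| < 45|s + 1|/(9·(9/2)) = (10/9)|s + 1|, which is < ε once |s + 1| < (9/10)ε.
Take δ = min(9/2, (9/10)ε). Then 0 < |s + 1| < δ forces both bounds, so |(7s - 11)/(s - 8) − 2| < ε.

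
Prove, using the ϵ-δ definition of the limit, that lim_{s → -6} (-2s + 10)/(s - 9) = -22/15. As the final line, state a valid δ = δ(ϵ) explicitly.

Fix ϵ > 0. We want δ > 0 with 0 < |s + 6| < δ ⇒ |(-2s + 10)/(s - 9) + 22/15| < ϵ.
Combining over a common denominator, (-2s + 10)/(s - 9) + 22/15 = [(-2s + 10)·(-15) − 22·(s - 9)] / [(-15)·(s - 9)] = 8(s + 6) / ((-15)(s - 9)).
So |(-2s + 10)/(s - 9) + 22/15| = 8|s + 6| / (15·|s − 9|).
Require δ ≤ 15/2, so |s − 9| ≥ |-15| − |s + 6| > 15 − 15/2 = 15/2.
Hence |(-2s + 10)/(s - 9) + 22/15| < 8|s + 6|/(15·(15/2)) = (16/225)|s + 6|, which is < ϵ once |s + 6| < (225/16)ϵ.
Take δ = min(15/2, (225/16)ϵ). Then 0 < |s + 6| < δ forces both bounds, so |(-2s + 10)/(s - 9) + 22/15| < ϵ.

δ = min(15/2, (225/16)ϵ)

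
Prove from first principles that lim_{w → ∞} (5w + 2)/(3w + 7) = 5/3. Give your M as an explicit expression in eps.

M = (29/9)/eps

Let eps > 0. We seek M > 0 such that w > M implies |(5w + 2)/(3w + 7) − (5/3)| < eps.
(5w + 2)/(3w + 7) − (5/3) = (3(5w + 2) − 5(3w + 7)) / (3(3w + 7)) = -29/(3(3w + 7)).
For w > 0 we have 3w + 7 > 3w, so |(5w + 2)/(3w + 7) − (5/3)| = 29/(3(3w + 7)) < 29/(3·3w) = (29/9)/w.
Thus |(5w + 2)/(3w + 7) − (5/3)| < eps whenever w > (29/9)/eps.
Take M = (29/9)/eps. If w > M then |(5w + 2)/(3w + 7) − (5/3)| < (29/9)/w < eps.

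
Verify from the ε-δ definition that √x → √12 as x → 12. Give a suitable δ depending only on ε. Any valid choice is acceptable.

δ = min(12, √12·ε)

Fix ε > 0. We want δ > 0 such that 0 < |x − 12| < δ implies |√x − √12| < ε.
Rationalise: √x − √12 = (x − 12)/(√x + √12), so |√x − √12| = |x − 12|/(√x + √12).
Restrict δ ≤ 12 so that |x − 12| < 12 forces x > 0, and then √x + √12 > √12.
Hence |√x − √12| < |x − 12|/√12, which is < ε once |x − 12| < √12·ε.
Take δ = min(12, √12·ε). If 0 < |x − 12| < δ then x > 0 and |√x − √12| < |x − 12|/√12 < ε.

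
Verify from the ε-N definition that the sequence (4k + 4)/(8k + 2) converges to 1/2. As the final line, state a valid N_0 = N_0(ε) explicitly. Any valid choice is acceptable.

N_0 = (3/8)/ε

Fix ε > 0. For k ≥ 1, |(4k + 4)/(8k + 2) − (1/2)| = |24|/(8(8k + 2)) = 24/(8(8k + 2)).
Since 8k + 2 ≥ 8k for k ≥ 1, this is ≤ 24/(8·8k) = (3/8)/k.
So |(4k + 4)/(8k + 2) − (1/2)| < ε whenever k > (3/8)/ε.
Take N_0 = (3/8)/ε. If k > N_0 then |(4k + 4)/(8k + 2) − (1/2)| ≤ (3/8)/k < ε.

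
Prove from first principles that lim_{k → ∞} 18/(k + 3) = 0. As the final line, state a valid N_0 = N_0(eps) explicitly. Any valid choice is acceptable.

N_0 = 18/eps

Let eps > 0. For k ≥ 1, |18/(k + 3) − 0| = 18/(k + 3) ≤ 18/k.
We need 18/k < eps, i.e. k > 18/eps.
Take N_0 = 18/eps. If k > N_0 then |18/(k + 3)| ≤ 18/k < eps.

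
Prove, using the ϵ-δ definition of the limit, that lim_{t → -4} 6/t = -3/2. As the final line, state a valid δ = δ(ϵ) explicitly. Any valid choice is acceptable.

δ = min(2, (4/3)ϵ)

Let ϵ > 0 be given. We seek δ > 0 such that 0 < |t + 4| < δ implies |6/t + 3/2| < ϵ.
|6/t + 3/2| = 6·|-4 − t|/(4·|t|) = 6|t + 4|/(4|t|).
Require δ ≤ 2 so that |t| > 4 − 2 = 2, hence 4|t| > 8.
Then |6/t + 3/2| < 6|t + 4|/8, which is < ϵ when |t + 4| < (4/3)ϵ.
Take δ = min(2, (4/3)ϵ). Then 0 < |t + 4| < δ gives both |t + 4| < 2 and |t + 4| < (4/3)ϵ, so |6/t + 3/2| < ϵ.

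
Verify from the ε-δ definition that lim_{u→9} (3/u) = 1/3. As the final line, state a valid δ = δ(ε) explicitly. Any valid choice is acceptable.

δ = min(9/2, (27/2)ε)

Fix ε > 0. We seek δ > 0 such that 0 < |u − 9| < δ implies |3/u − (1/3)| < ε.
|3/u − (1/3)| = 3·|9 − u|/(9·|u|) = 3|u − 9|/(9|u|).
Restrict δ ≤ 9/2. Then |u − 9| < 9/2 gives |u| > 9/2, so 9|u| > 81/2.
Then |3/u − (1/3)| < 3|u − 9|/(81/2), which is < ε when |u − 9| < (27/2)ε.
Take δ = min(9/2, (27/2)ε). Then 0 < |u − 9| < δ gives both |u − 9| < 9/2 and |u − 9| < (27/2)ε, so |3/u − (1/3)| < ε.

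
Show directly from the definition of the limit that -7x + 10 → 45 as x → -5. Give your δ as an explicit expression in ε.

Fix ε > 0. We need δ > 0 so that 0 < |x + 5| < δ implies |(-7x + 10) − 45| < ε.
|(-7x + 10) − 45| = |-7x - 35| = 7|x + 5|.
So 7|x + 5| < ε exactly when |x + 5| < ε/7.
Choosing δ = ε/7 gives |(-7x + 10) − 45| = 7|x + 5| < ε whenever |x + 5| < δ.

δ = ε/7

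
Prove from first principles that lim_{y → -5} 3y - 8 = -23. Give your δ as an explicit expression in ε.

δ = ε/3

Let ε > 0. We need δ > 0 so that 0 < |y + 5| < δ implies |(3y - 8) + 23| < ε.
|(3y - 8) + 23| = |3y + 15| = 3|y + 5|.
Thus it suffices that |y + 5| < ε/3.
Take δ = ε/3. If 0 < |y + 5| < δ then |(3y - 8) + 23| = 3|y + 5| < 3·(ε/3) = ε.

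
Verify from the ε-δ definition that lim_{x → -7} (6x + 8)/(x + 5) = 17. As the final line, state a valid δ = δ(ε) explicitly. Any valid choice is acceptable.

Fix ε > 0. We want δ > 0 with 0 < |x + 7| < δ ⇒ |(6x + 8)/(x + 5) − 17| < ε.
Combining over a common denominator, (6x + 8)/(x + 5) − 17 = [(6x + 8)·(-2) − (-34)·(x + 5)] / [(-2)·(x + 5)] = 22(x + 7) / ((-2)(x + 5)).
So |(6x + 8)/(x + 5) − 17| = 22|x + 7| / (2·|x + 5|).
Restrict δ ≤ 1. Then |x + 7| < 1 gives |x + 5| = |(x + 7) + (-2)| ≥ 2 − 1 = 1.
Hence |(6x + 8)/(x + 5) − 17| < 22|x + 7|/(2·1) = 11|x + 7|, which is < ε once |x + 7| < (1/11)ε.
Take δ = min(1, (1/11)ε). Then 0 < |x + 7| < δ forces both bounds, so |(6x + 8)/(x + 5) − 17| < ε.

δ = min(1, (1/11)ε)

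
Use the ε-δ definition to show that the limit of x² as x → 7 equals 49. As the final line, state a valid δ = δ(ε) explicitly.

δ = min(2, ε/16)

Suppose ε > 0. We seek δ > 0 with 0 < |x − 7| < δ ⇒ |x² − 49| < ε.
Factor: x² − 49 = (x − 7)(x + 7), so |x² − 49| = |x − 7|·|x + 7|.
Restrict δ ≤ 2. Then |x − 7| < 2 gives |x| < 9, so by the triangle inequality |x + 7| ≤ 9 + 7 = 16.
Hence |x² − 49| ≤ 16|x − 7|, which is < ε once |x − 7| < ε/16.
Take δ = min(2, ε/16). If 0 < |x − 7| < δ then both bounds hold and |x² − 49| ≤ 16|x − 7| < 16·(ε/16) = ε.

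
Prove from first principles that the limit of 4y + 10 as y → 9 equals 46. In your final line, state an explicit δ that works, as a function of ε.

δ = ε/4

Fix ε > 0. We need δ > 0 so that 0 < |y − 9| < δ implies |(4y + 10) − 46| < ε.
|(4y + 10) − 46| = |4y - 36| = 4|y − 9|.
Thus it suffices that |y − 9| < ε/4.
Choosing δ = ε/4 gives |(4y + 10) − 46| = 4|y − 9| < ε whenever |y − 9| < δ.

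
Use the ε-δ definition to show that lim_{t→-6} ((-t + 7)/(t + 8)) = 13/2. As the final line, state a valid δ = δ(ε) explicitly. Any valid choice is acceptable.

δ = min(1, (2/15)ε)

Let ε > 0 be given. We want δ > 0 with 0 < |t + 6| < δ ⇒ |(-t + 7)/(t + 8) − (13/2)| < ε.
Combining over a common denominator, (-t + 7)/(t + 8) − (13/2) = [(-t + 7)·2 − 13·(t + 8)] / [2·(t + 8)] = -15(t + 6) / (2(t + 8)).
So |(-t + 7)/(t + 8) − (13/2)| = 15|t + 6| / (2·|t + 8|).
Restrict δ ≤ 1. Then |t + 6| < 1 gives |t + 8| = |(t + 6) + 2| ≥ 2 − 1 = 1.
Hence |(-t + 7)/(t + 8) − (13/2)| < 15|t + 6|/(2·1) = (15/2)|t + 6|, which is < ε once |t + 6| < (2/15)ε.
Take δ = min(1, (2/15)ε). Then 0 < |t + 6| < δ forces both bounds, so |(-t + 7)/(t + 8) − (13/2)| < ε.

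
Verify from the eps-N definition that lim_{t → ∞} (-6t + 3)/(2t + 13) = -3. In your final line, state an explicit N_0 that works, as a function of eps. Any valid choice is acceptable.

Fix eps > 0. We seek N_0 > 0 such that t > N_0 implies |(-6t + 3)/(2t + 13) + 3| < eps.
(-6t + 3)/(2t + 13) + 3 = (2(-6t + 3) − (-6)(2t + 13)) / (2(2t + 13)) = 84/(2(2t + 13)).
For t > 0 we have 2t + 13 > 2t, so |(-6t + 3)/(2t + 13) + 3| = 84/(2(2t + 13)) < 84/(2·2t) = 21/t.
Thus |(-6t + 3)/(2t + 13) + 3| < eps whenever t > 21/eps.
Take N_0 = 21/eps. If t > N_0 then |(-6t + 3)/(2t + 13) + 3| < 21/t < eps.

N_0 = 21/eps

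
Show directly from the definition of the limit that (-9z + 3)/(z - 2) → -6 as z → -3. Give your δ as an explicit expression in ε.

δ = min(5/2, (5/6)ε)

Fix ε > 0. We want δ > 0 with 0 < |z + 3| < δ ⇒ |(-9z + 3)/(z - 2) + 6| < ε.
Combining over a common denominator, (-9z + 3)/(z - 2) + 6 = [(-9z + 3)·(-5) − 30·(z - 2)] / [(-5)·(z - 2)] = 15(z + 3) / ((-5)(z - 2)).
So |(-9z + 3)/(z - 2) + 6| = 15|z + 3| / (5·|z − 2|).
Restrict δ ≤ 5/2. Then |z + 3| < 5/2 gives |z − 2| = |(z + 3) + (-5)| ≥ 5 − 5/2 = 5/2.
Hence |(-9z + 3)/(z - 2) + 6| < 15|z + 3|/(5·(5/2)) = (6/5)|z + 3|, which is < ε once |z + 3| < (5/6)ε.
Take δ = min(5/2, (5/6)ε). Then 0 < |z + 3| < δ forces both bounds, so |(-9z + 3)/(z - 2) + 6| < ε.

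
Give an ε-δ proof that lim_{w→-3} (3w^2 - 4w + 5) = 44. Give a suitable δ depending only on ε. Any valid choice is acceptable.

δ = min(2, ε/28)

Let ε > 0. We want δ > 0 such that 0 < |w + 3| < δ implies |(3w^2 - 4w + 5) − 44| < ε.
(3w^2 - 4w + 5) − 44 = 3w^2 - 4w - 39 = (w + 3)(3w - 13).
So |(3w^2 - 4w + 5) − 44| = |w + 3|·|3w - 13|.
Require δ ≤ 2. Then |w + 3| < 2 gives |w| < 5, and by the triangle inequality |3w - 13| ≤ 3·5 + 13 = 28.
Hence |(3w^2 - 4w + 5) − 44| ≤ 28|w + 3| < ε provided |w + 3| < ε/28.
Take δ = min(2, ε/28). Then 0 < |w + 3| < δ gives both |w + 3| < 2 and |w + 3| < ε/28, so |(3w^2 - 4w + 5) − 44| < ε.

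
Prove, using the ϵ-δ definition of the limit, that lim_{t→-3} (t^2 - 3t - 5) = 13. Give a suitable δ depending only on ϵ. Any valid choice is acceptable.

δ = min(1, ϵ/10)

Let ϵ > 0. We want δ > 0 such that 0 < |t + 3| < δ implies |(t^2 - 3t - 5) − 13| < ϵ.
(t^2 - 3t - 5) − 13 = t^2 - 3t - 18 = (t + 3)(t - 6).
So |(t^2 - 3t - 5) − 13| = |t + 3|·|t - 6|.
Require δ ≤ 1. Then |t + 3| < 1 gives |t| < 4, and by the triangle inequality |t - 6| ≤ 4 + 6 = 10.
Hence |(t^2 - 3t - 5) − 13| ≤ 10|t + 3| < ϵ provided |t + 3| < ϵ/10.
Take δ = min(1, ϵ/10). Then 0 < |t + 3| < δ gives both |t + 3| < 1 and |t + 3| < ϵ/10, so |(t^2 - 3t - 5) − 13| < ϵ.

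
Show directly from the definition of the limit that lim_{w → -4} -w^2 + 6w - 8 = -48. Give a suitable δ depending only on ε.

Fix ε > 0. We want δ > 0 such that 0 < |w + 4| < δ implies |(-w^2 + 6w - 8) + 48| < ε.
(-w^2 + 6w - 8) + 48 = -w^2 + 6w + 40 = (w + 4)(-w + 10).
So |(-w^2 + 6w - 8) + 48| = |w + 4|·|-w + 10|.
Require δ ≤ 1. Then |w + 4| < 1 gives |w| < 5, and by the triangle inequality |-w + 10| ≤ 5 + 10 = 15.
Hence |(-w^2 + 6w - 8) + 48| ≤ 15|w + 4| < ε provided |w + 4| < ε/15.
Choosing δ = min(1, ε/15) ensures both conditions, hence |(-w^2 + 6w - 8) + 48| < ε.

δ = min(1, ε/15)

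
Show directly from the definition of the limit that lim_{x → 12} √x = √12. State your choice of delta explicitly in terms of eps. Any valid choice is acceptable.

delta = min(12, √12·eps)

Let eps > 0. We want delta > 0 such that 0 < |x − 12| < delta implies |√x − √12| < eps.
Rationalise: √x − √12 = (x − 12)/(√x + √12), so |√x − √12| = |x − 12|/(√x + √12).
Restrict delta ≤ 12 so that |x − 12| < 12 forces x > 0, and then √x + √12 > √12.
Hence |√x − √12| < |x − 12|/√12, which is < eps once |x − 12| < √12·eps.
Take delta = min(12, √12·eps). If 0 < |x − 12| < delta then x > 0 and |√x − √12| < |x − 12|/√12 < eps.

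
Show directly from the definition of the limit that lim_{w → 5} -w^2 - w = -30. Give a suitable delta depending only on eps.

Let eps > 0. We want delta > 0 such that 0 < |w − 5| < delta implies |(-w^2 - w) + 30| < eps.
(-w^2 - w) + 30 = -w^2 - w + 30 = (w − 5)(-w - 6).
So |(-w^2 - w) + 30| = |w − 5|·|-w - 6|.
Assume first that |w − 5| < 2, so |w| < 7. Then |-w - 6| ≤ 7 + 6 = 13.
Hence |(-w^2 - w) + 30| ≤ 13|w − 5| < eps provided |w − 5| < eps/13.
Choosing delta = min(2, eps/13) ensures both conditions, hence |(-w^2 - w) + 30| < eps.

delta = min(2, eps/13)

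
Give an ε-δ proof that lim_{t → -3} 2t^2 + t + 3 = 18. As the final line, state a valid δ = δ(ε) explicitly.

δ = min(1, ε/13)

Let ε > 0. We want δ > 0 such that 0 < |t + 3| < δ implies |(2t^2 + t + 3) − 18| < ε.
(2t^2 + t + 3) − 18 = 2t^2 + t - 15 = (t + 3)(2t - 5).
So |(2t^2 + t + 3) − 18| = |t + 3|·|2t - 5|.
Require δ ≤ 1. Then |t + 3| < 1 gives |t| < 4, and by the triangle inequality |2t - 5| ≤ 2·4 + 5 = 13.
Hence |(2t^2 + t + 3) − 18| ≤ 13|t + 3| < ε provided |t + 3| < ε/13.
Take δ = min(1, ε/13). Then 0 < |t + 3| < δ gives both |t + 3| < 1 and |t + 3| < ε/13, so |(2t^2 + t + 3) − 18| < ε.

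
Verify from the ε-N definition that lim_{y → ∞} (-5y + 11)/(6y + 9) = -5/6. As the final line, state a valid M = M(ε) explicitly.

Let ε > 0. We seek M > 0 such that y > M implies |(-5y + 11)/(6y + 9) + 5/6| < ε.
(-5y + 11)/(6y + 9) + 5/6 = (6(-5y + 11) − (-5)(6y + 9)) / (6(6y + 9)) = 111/(6(6y + 9)).
For y > 0 we have 6y + 9 > 6y, so |(-5y + 11)/(6y + 9) + 5/6| = 111/(6(6y + 9)) < 111/(6·6y) = (37/12)/y.
Thus |(-5y + 11)/(6y + 9) + 5/6| < ε whenever y > (37/12)/ε.
Take M = (37/12)/ε. If y > M then |(-5y + 11)/(6y + 9) + 5/6| < (37/12)/y < ε.

M = (37/12)/ε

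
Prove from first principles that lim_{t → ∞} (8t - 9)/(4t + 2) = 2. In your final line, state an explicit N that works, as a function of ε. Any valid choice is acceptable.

Let ε > 0 be given. We seek N > 0 such that t > N implies |(8t - 9)/(4t + 2) − 2| < ε.
(8t - 9)/(4t + 2) − 2 = (4(8t - 9) − 8(4t + 2)) / (4(4t + 2)) = -52/(4(4t + 2)).
For t > 0 we have 4t + 2 > 4t, so |(8t - 9)/(4t + 2) − 2| = 52/(4(4t + 2)) < 52/(4·4t) = (13/4)/t.
Thus |(8t - 9)/(4t + 2) − 2| < ε whenever t > (13/4)/ε.
Take N = (13/4)/ε. If t > N then |(8t - 9)/(4t + 2) − 2| < (13/4)/t < ε.

N = (13/4)/ε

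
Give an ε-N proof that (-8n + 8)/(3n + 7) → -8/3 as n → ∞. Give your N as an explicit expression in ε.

Suppose ε > 0. For n ≥ 1, |(-8n + 8)/(3n + 7) + 8/3| = |80|/(3(3n + 7)) = 80/(3(3n + 7)).
Since 3n + 7 ≥ 3n for n ≥ 1, this is ≤ 80/(3·3n) = (80/9)/n.
So |(-8n + 8)/(3n + 7) + 8/3| < ε whenever n > (80/9)/ε.
Take N = (80/9)/ε. If n > N then |(-8n + 8)/(3n + 7) + 8/3| ≤ (80/9)/n < ε.

N = (80/9)/ε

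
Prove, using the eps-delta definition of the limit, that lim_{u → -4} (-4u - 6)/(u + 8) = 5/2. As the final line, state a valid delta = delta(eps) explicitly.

delta = min(2, (4/13)eps)

Fix eps > 0. We want delta > 0 with 0 < |u + 4| < delta ⇒ |(-4u - 6)/(u + 8) − (5/2)| < eps.
Combining over a common denominator, (-4u - 6)/(u + 8) − (5/2) = [(-4u - 6)·4 − 10·(u + 8)] / [4·(u + 8)] = -26(u + 4) / (4(u + 8)).
So |(-4u - 6)/(u + 8) − (5/2)| = 26|u + 4| / (4·|u + 8|).
Require delta ≤ 2, so |u + 8| ≥ |4| − |u + 4| > 4 − 2 = 2.
Hence |(-4u - 6)/(u + 8) − (5/2)| < 26|u + 4|/(4·2) = (13/4)|u + 4|, which is < eps once |u + 4| < (4/13)eps.
Take delta = min(2, (4/13)eps). Then 0 < |u + 4| < delta forces both bounds, so |(-4u - 6)/(u + 8) − (5/2)| < eps.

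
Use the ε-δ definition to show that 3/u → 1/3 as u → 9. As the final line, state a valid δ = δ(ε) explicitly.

δ = min(9/2, (27/2)ε)

Fix ε > 0. We seek δ > 0 such that 0 < |u − 9| < δ implies |3/u − (1/3)| < ε.
|3/u − (1/3)| = 3·|9 − u|/(9·|u|) = 3|u − 9|/(9|u|).
Require δ ≤ 9/2 so that |u| > 9 − 9/2 = 9/2, hence 9|u| > 81/2.
Then |3/u − (1/3)| < 3|u − 9|/(81/2), which is < ε when |u − 9| < (27/2)ε.
Take δ = min(9/2, (27/2)ε). Then 0 < |u − 9| < δ gives both |u − 9| < 9/2 and |u − 9| < (27/2)ε, so |3/u − (1/3)| < ε.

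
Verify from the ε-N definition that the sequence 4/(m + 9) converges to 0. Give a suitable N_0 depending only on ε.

N_0 = 4/ε

Let ε > 0 be given. For m ≥ 1, |4/(m + 9) − 0| = 4/(m + 9) ≤ 4/m.
We need 4/m < ε, i.e. m > 4/ε.
Take N_0 = 4/ε. If m > N_0 then |4/(m + 9)| ≤ 4/m < ε.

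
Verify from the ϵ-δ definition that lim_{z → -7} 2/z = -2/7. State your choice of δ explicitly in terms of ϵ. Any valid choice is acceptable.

Let ϵ > 0 be given. We seek δ > 0 such that 0 < |z + 7| < δ implies |2/z + 2/7| < ϵ.
|2/z + 2/7| = 2·|-7 − z|/(7·|z|) = 2|z + 7|/(7|z|).
Require δ ≤ 7/2 so that |z| > 7 − 7/2 = 7/2, hence 7|z| > 49/2.
Then |2/z + 2/7| < 2|z + 7|/(49/2), which is < ϵ when |z + 7| < (49/4)ϵ.
Take δ = min(7/2, (49/4)ϵ). Then 0 < |z + 7| < δ gives both |z + 7| < 7/2 and |z + 7| < (49/4)ϵ, so |2/z + 2/7| < ϵ.

δ = min(7/2, (49/4)ϵ)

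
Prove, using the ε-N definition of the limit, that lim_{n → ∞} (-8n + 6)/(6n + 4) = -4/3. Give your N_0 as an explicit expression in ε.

N_0 = (17/9)/ε

Let ε > 0 be given. For n ≥ 1, |(-8n + 6)/(6n + 4) + 4/3| = |68|/(6(6n + 4)) = 68/(6(6n + 4)).
Since 6n + 4 ≥ 6n for n ≥ 1, this is ≤ 68/(6·6n) = (17/9)/n.
So |(-8n + 6)/(6n + 4) + 4/3| < ε whenever n > (17/9)/ε.
Take N_0 = (17/9)/ε. If n > N_0 then |(-8n + 6)/(6n + 4) + 4/3| ≤ (17/9)/n < ε.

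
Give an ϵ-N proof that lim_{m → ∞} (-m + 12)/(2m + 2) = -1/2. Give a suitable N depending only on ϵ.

Let ϵ > 0 be given. For m ≥ 1, |(-m + 12)/(2m + 2) + 1/2| = |26|/(2(2m + 2)) = 26/(2(2m + 2)).
Since 2m + 2 ≥ 2m for m ≥ 1, this is ≤ 26/(2·2m) = (13/2)/m.
So |(-m + 12)/(2m + 2) + 1/2| < ϵ whenever m > (13/2)/ϵ.
Take N = (13/2)/ϵ. If m > N then |(-m + 12)/(2m + 2) + 1/2| ≤ (13/2)/m < ϵ.

N = (13/2)/ϵ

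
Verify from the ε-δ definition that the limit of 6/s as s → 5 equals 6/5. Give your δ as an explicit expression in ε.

Let ε > 0 be given. We seek δ > 0 such that 0 < |s − 5| < δ implies |6/s − (6/5)| < ε.
|6/s − (6/5)| = 6·|5 − s|/(5·|s|) = 6|s − 5|/(5|s|).
Require δ ≤ 5/2 so that |s| > 5 − 5/2 = 5/2, hence 5|s| > 25/2.
Then |6/s − (6/5)| < 6|s − 5|/(25/2), which is < ε when |s − 5| < (25/12)ε.
Take δ = min(5/2, (25/12)ε). Then 0 < |s − 5| < δ gives both |s − 5| < 5/2 and |s − 5| < (25/12)ε, so |6/s − (6/5)| < ε.

δ = min(5/2, (25/12)ε)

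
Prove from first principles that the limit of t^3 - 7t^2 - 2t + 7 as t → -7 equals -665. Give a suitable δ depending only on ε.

δ = min(2, ε/303)

Fix ε > 0. We want δ > 0 such that 0 < |t + 7| < δ implies |(t^3 - 7t^2 - 2t + 7) + 665| < ε.
(t^3 - 7t^2 - 2t + 7) + 665 = t^3 - 7t^2 - 2t + 672 = (t + 7)(t^2 - 14t + 96).
So |(t^3 - 7t^2 - 2t + 7) + 665| = |t + 7|·|t^2 - 14t + 96|.
Require δ ≤ 2. Then |t + 7| < 2 gives |t| < 9, and by the triangle inequality |t^2 - 14t + 96| ≤ 9^2 + 14·9 + 96 = 303.
Hence |(t^3 - 7t^2 - 2t + 7) + 665| ≤ 303|t + 7| < ε provided |t + 7| < ε/303.
Take δ = min(2, ε/303). Then 0 < |t + 7| < δ gives both |t + 7| < 2 and |t + 7| < ε/303, so |(t^3 - 7t^2 - 2t + 7) + 665| < ε.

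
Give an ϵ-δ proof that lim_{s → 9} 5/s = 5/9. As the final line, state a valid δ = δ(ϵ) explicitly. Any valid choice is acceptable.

δ = min(9/2, (81/10)ϵ)

Fix ϵ > 0. We seek δ > 0 such that 0 < |s − 9| < δ implies |5/s − (5/9)| < ϵ.
|5/s − (5/9)| = 5·|9 − s|/(9·|s|) = 5|s − 9|/(9|s|).
Require δ ≤ 9/2 so that |s| > 9 − 9/2 = 9/2, hence 9|s| > 81/2.
Then |5/s − (5/9)| < 5|s − 9|/(81/2), which is < ϵ when |s − 9| < (81/10)ϵ.
Take δ = min(9/2, (81/10)ϵ). Then 0 < |s − 9| < δ gives both |s − 9| < 9/2 and |s − 9| < (81/10)ϵ, so |5/s − (5/9)| < ϵ.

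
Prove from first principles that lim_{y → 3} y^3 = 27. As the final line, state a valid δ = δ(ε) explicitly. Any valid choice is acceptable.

δ = min(2, ε/49)

Suppose ε > 0. We seek δ > 0 with 0 < |y − 3| < δ ⇒ |y^3 − 27| < ε.
Factor: y^3 − 27 = (y − 3)(y^2 + 3y + 9), so |y^3 − 27| = |y − 3|·|y^2 + 3y + 9|.
Impose δ ≤ 2 so that |y| < 5; then |y^2 + 3y + 9| ≤ 49.
Hence |y^3 − 27| ≤ 49|y − 3|, which is < ε once |y − 3| < ε/49.
Take δ = min(2, ε/49). If 0 < |y − 3| < δ then both bounds hold and |y^3 − 27| ≤ 49|y − 3| < 49·(ε/49) = ε.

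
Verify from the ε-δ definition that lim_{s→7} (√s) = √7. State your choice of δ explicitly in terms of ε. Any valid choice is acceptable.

Suppose ε > 0. We want δ > 0 such that 0 < |s − 7| < δ implies |√s − √7| < ε.
Rationalise: √s − √7 = (s − 7)/(√s + √7), so |√s − √7| = |s − 7|/(√s + √7).
Restrict δ ≤ 7 so that |s − 7| < 7 forces s > 0, and then √s + √7 > √7.
Hence |√s − √7| < |s − 7|/√7, which is < ε once |s − 7| < √7·ε.
Take δ = min(7, √7·ε). If 0 < |s − 7| < δ then s > 0 and |√s − √7| < |s − 7|/√7 < ε.

δ = min(7, √7·ε)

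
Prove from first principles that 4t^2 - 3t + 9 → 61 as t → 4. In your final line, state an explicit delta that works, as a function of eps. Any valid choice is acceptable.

Let eps > 0 be given. We want delta > 0 such that 0 < |t − 4| < delta implies |(4t^2 - 3t + 9) − 61| < eps.
(4t^2 - 3t + 9) − 61 = 4t^2 - 3t - 52 = (t − 4)(4t + 13).
So |(4t^2 - 3t + 9) − 61| = |t − 4|·|4t + 13|.
Require delta ≤ 2. Then |t − 4| < 2 gives |t| < 6, and by the triangle inequality |4t + 13| ≤ 4·6 + 13 = 37.
Hence |(4t^2 - 3t + 9) − 61| ≤ 37|t − 4| < eps provided |t − 4| < eps/37.
Take delta = min(2, eps/37). Then 0 < |t − 4| < delta gives both |t − 4| < 2 and |t − 4| < eps/37, so |(4t^2 - 3t + 9) − 61| < eps.

delta = min(2, eps/37)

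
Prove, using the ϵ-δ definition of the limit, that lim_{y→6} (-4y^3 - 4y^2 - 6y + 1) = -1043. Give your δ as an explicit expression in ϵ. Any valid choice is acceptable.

Fix ϵ > 0. We want δ > 0 such that 0 < |y − 6| < δ implies |(-4y^3 - 4y^2 - 6y + 1) + 1043| < ϵ.
(-4y^3 - 4y^2 - 6y + 1) + 1043 = -4y^3 - 4y^2 - 6y + 1044 = (y − 6)(-4y^2 - 28y - 174).
So |(-4y^3 - 4y^2 - 6y + 1) + 1043| = |y − 6|·|-4y^2 - 28y - 174|.
Assume first that |y − 6| < 1, so |y| < 7. Then |-4y^2 - 28y - 174| ≤ 4·7^2 + 28·7 + 174 = 566.
Hence |(-4y^3 - 4y^2 - 6y + 1) + 1043| ≤ 566|y − 6| < ϵ provided |y − 6| < ϵ/566.
Take δ = min(1, ϵ/566). Then 0 < |y − 6| < δ gives both |y − 6| < 1 and |y − 6| < ϵ/566, so |(-4y^3 - 4y^2 - 6y + 1) + 1043| < ϵ.

δ = min(1, ϵ/566)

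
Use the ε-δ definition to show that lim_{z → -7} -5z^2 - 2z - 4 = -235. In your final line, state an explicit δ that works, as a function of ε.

Suppose ε > 0. We want δ > 0 such that 0 < |z + 7| < δ implies |(-5z^2 - 2z - 4) + 235| < ε.
(-5z^2 - 2z - 4) + 235 = -5z^2 - 2z + 231 = (z + 7)(-5z + 33).
So |(-5z^2 - 2z - 4) + 235| = |z + 7|·|-5z + 33|.
Require δ ≤ 1. Then |z + 7| < 1 gives |z| < 8, and by the triangle inequality |-5z + 33| ≤ 5·8 + 33 = 73.
Hence |(-5z^2 - 2z - 4) + 235| ≤ 73|z + 7| < ε provided |z + 7| < ε/73.
Choosing δ = min(1, ε/73) ensures both conditions, hence |(-5z^2 - 2z - 4) + 235| < ε.

δ = min(1, ε/73)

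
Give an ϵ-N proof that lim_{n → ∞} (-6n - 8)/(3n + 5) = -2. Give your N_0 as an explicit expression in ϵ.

Suppose ϵ > 0. For n ≥ 1, |(-6n - 8)/(3n + 5) + 2| = |6|/(3(3n + 5)) = 6/(3(3n + 5)).
Since 3n + 5 ≥ 3n for n ≥ 1, this is ≤ 6/(3·3n) = (2/3)/n.
So |(-6n - 8)/(3n + 5) + 2| < ϵ whenever n > (2/3)/ϵ.
Take N_0 = (2/3)/ϵ. If n > N_0 then |(-6n - 8)/(3n + 5) + 2| ≤ (2/3)/n < ϵ.

N_0 = (2/3)/ϵ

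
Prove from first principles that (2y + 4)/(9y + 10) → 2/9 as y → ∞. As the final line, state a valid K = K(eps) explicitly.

K = (16/81)/eps

Fix eps > 0. We seek K > 0 such that y > K implies |(2y + 4)/(9y + 10) − (2/9)| < eps.
(2y + 4)/(9y + 10) − (2/9) = (9(2y + 4) − 2(9y + 10)) / (9(9y + 10)) = 16/(9(9y + 10)).
For y > 0 we have 9y + 10 > 9y, so |(2y + 4)/(9y + 10) − (2/9)| = 16/(9(9y + 10)) < 16/(9·9y) = (16/81)/y.
Thus |(2y + 4)/(9y + 10) − (2/9)| < eps whenever y > (16/81)/eps.
Take K = (16/81)/eps. If y > K then |(2y + 4)/(9y + 10) − (2/9)| < (16/81)/y < eps.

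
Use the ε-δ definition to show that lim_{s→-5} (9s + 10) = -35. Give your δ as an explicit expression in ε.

δ = ε/9

Let ε > 0 be given. We need δ > 0 so that 0 < |s + 5| < δ implies |(9s + 10) + 35| < ε.
|(9s + 10) + 35| = |9s + 45| = 9|s + 5|.
So 9|s + 5| < ε exactly when |s + 5| < ε/9.
Choosing δ = ε/9 gives |(9s + 10) + 35| = 9|s + 5| < ε whenever |s + 5| < δ.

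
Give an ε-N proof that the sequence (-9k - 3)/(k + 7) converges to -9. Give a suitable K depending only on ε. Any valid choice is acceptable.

K = 60/ε

Let ε > 0. For k ≥ 1, |(-9k - 3)/(k + 7) + 9| = |60|/((k + 7)) = 60/((k + 7)).
Since k + 7 ≥ k for k ≥ 1, this is ≤ 60/(k) = 60/k.
So |(-9k - 3)/(k + 7) + 9| < ε whenever k > 60/ε.
Take K = 60/ε. If k > K then |(-9k - 3)/(k + 7) + 9| ≤ 60/k < ε.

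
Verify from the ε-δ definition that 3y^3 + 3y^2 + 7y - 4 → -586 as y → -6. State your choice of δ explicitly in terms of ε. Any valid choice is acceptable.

δ = min(1, ε/349)

Let ε > 0. We want δ > 0 such that 0 < |y + 6| < δ implies |(3y^3 + 3y^2 + 7y - 4) + 586| < ε.
(3y^3 + 3y^2 + 7y - 4) + 586 = 3y^3 + 3y^2 + 7y + 582 = (y + 6)(3y^2 - 15y + 97).
So |(3y^3 + 3y^2 + 7y - 4) + 586| = |y + 6|·|3y^2 - 15y + 97|.
Require δ ≤ 1. Then |y + 6| < 1 gives |y| < 7, and by the triangle inequality |3y^2 - 15y + 97| ≤ 3·7^2 + 15·7 + 97 = 349.
Hence |(3y^3 + 3y^2 + 7y - 4) + 586| ≤ 349|y + 6| < ε provided |y + 6| < ε/349.
Choosing δ = min(1, ε/349) ensures both conditions, hence |(3y^3 + 3y^2 + 7y - 4) + 586| < ε.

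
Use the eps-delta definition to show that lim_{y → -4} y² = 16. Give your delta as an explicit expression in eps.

Let eps > 0 be given. We seek delta > 0 with 0 < |y + 4| < delta ⇒ |y² − 16| < eps.
Factor: y² − 16 = (y + 4)(y - 4), so |y² − 16| = |y + 4|·|y - 4|.
Restrict delta ≤ 1. Then |y + 4| < 1 gives |y| < 5, so by the triangle inequality |y - 4| ≤ 5 + 4 = 9.
Hence |y² − 16| ≤ 9|y + 4|, which is < eps once |y + 4| < eps/9.
Take delta = min(1, eps/9). If 0 < |y + 4| < delta then both bounds hold and |y² − 16| ≤ 9|y + 4| < 9·(eps/9) = eps.

delta = min(1, eps/9)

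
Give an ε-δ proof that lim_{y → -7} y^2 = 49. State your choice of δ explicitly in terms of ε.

δ = min(2, ε/16)

Let ε > 0. We seek δ > 0 with 0 < |y + 7| < δ ⇒ |y^2 − 49| < ε.
Factor: y^2 − 49 = (y + 7)(y - 7), so |y^2 − 49| = |y + 7|·|y - 7|.
Impose δ ≤ 2 so that |y| < 9; then |y - 7| ≤ 16.
Hence |y^2 − 49| ≤ 16|y + 7|, which is < ε once |y + 7| < ε/16.
Take δ = min(2, ε/16). If 0 < |y + 7| < δ then both bounds hold and |y^2 − 49| ≤ 16|y + 7| < 16·(ε/16) = ε.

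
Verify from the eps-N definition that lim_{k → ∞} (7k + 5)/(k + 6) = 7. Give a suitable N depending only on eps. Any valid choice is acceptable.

Fix eps > 0. For k ≥ 1, |(7k + 5)/(k + 6) − 7| = |-37|/((k + 6)) = 37/((k + 6)).
Since k + 6 ≥ k for k ≥ 1, this is ≤ 37/(k) = 37/k.
So |(7k + 5)/(k + 6) − 7| < eps whenever k > 37/eps.
Take N = 37/eps. If k > N then |(7k + 5)/(k + 6) − 7| ≤ 37/k < eps.

N = 37/eps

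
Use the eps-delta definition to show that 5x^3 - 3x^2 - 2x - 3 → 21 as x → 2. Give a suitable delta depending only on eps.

delta = min(2, eps/120)

Suppose eps > 0. We want delta > 0 such that 0 < |x − 2| < delta implies |(5x^3 - 3x^2 - 2x - 3) − 21| < eps.
(5x^3 - 3x^2 - 2x - 3) − 21 = 5x^3 - 3x^2 - 2x - 24 = (x − 2)(5x^2 + 7x + 12).
So |(5x^3 - 3x^2 - 2x - 3) − 21| = |x − 2|·|5x^2 + 7x + 12|.
Assume first that |x − 2| < 2, so |x| < 4. Then |5x^2 + 7x + 12| ≤ 5·4^2 + 7·4 + 12 = 120.
Hence |(5x^3 - 3x^2 - 2x - 3) − 21| ≤ 120|x − 2| < eps provided |x − 2| < eps/120.
Choosing delta = min(2, eps/120) ensures both conditions, hence |(5x^3 - 3x^2 - 2x - 3) − 21| < eps.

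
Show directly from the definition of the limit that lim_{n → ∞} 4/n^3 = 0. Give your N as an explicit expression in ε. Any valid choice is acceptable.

Fix ε > 0. For n ≥ 1, |4/n^3 − 0| = 4/n^3.
4/n^3 < ε ⇔ n^3 > 4/ε ⇔ n > (4/ε)^{1/3}.
Take N = (4/ε)^{1/3}. Then n > N implies 4/n^3 < ε.

N = (4/ε)^{1/3}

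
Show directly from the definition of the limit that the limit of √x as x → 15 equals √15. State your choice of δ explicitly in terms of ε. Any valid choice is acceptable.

δ = min(15, √15·ε)

Suppose ε > 0. We want δ > 0 such that 0 < |x − 15| < δ implies |√x − √15| < ε.
Multiplying by the conjugate, |√x − √15| = |x − 15|/(√x + √15).
Restrict δ ≤ 15 so that |x − 15| < 15 forces x > 0, and then √x + √15 > √15.
Hence |√x − √15| < |x − 15|/√15, which is < ε once |x − 15| < √15·ε.
Take δ = min(15, √15·ε). If 0 < |x − 15| < δ then x > 0 and |√x − √15| < |x − 15|/√15 < ε.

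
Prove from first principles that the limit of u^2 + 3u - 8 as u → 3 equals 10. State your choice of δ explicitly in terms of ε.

δ = min(1, ε/10)

Suppose ε > 0. We want δ > 0 such that 0 < |u − 3| < δ implies |(u^2 + 3u - 8) − 10| < ε.
(u^2 + 3u - 8) − 10 = u^2 + 3u - 18 = (u − 3)(u + 6).
So |(u^2 + 3u - 8) − 10| = |u − 3|·|u + 6|.
Require δ ≤ 1. Then |u − 3| < 1 gives |u| < 4, and by the triangle inequality |u + 6| ≤ 4 + 6 = 10.
Hence |(u^2 + 3u - 8) − 10| ≤ 10|u − 3| < ε provided |u − 3| < ε/10.
Choosing δ = min(1, ε/10) ensures both conditions, hence |(u^2 + 3u - 8) − 10| < ε.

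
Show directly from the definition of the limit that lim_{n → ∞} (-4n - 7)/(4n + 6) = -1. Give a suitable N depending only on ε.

Let ε > 0. For n ≥ 1, |(-4n - 7)/(4n + 6) + 1| = |-4|/(4(4n + 6)) = 4/(4(4n + 6)).
Since 4n + 6 ≥ 4n for n ≥ 1, this is ≤ 4/(4·4n) = (1/4)/n.
So |(-4n - 7)/(4n + 6) + 1| < ε whenever n > (1/4)/ε.
Take N = (1/4)/ε. If n > N then |(-4n - 7)/(4n + 6) + 1| ≤ (1/4)/n < ε.

N = (1/4)/ε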